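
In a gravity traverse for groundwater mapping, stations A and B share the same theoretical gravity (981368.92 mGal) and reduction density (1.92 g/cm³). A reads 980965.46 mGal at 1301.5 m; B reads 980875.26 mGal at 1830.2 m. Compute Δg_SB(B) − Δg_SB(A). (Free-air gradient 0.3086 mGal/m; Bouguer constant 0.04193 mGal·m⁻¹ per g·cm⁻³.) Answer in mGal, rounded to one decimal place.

Δg_SB(A) = 980965.46 − 981368.92 + 0.3086×1301.5 − 0.04193×1.92×1301.5 = -106.60 mGal
Δg_SB(B) = 980875.26 − 981368.92 + 0.3086×1830.2 − 0.04193×1.92×1830.2 = -76.20 mGal
Difference = -76.20 − (-106.60) = 30.40 mGal

30.4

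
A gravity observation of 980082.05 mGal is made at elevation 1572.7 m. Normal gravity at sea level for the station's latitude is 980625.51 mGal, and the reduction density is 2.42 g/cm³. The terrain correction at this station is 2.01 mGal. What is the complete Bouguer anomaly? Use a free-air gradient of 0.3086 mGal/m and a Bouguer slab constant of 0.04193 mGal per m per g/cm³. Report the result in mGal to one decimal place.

Free-air correction = 0.3086 × 1572.7 = 485.34 mGal
Free-air anomaly = 980082.05 − 980625.51 + (485.34) = -58.12 mGal
Bouguer slab correction = 0.04193 × 2.42 × 1572.7 = 159.58 mGal
Simple Bouguer anomaly = -58.12 − (159.58) = -217.70 mGal
Complete Bouguer anomaly = -217.70 + 2.01 = -215.69 mGal

-215.7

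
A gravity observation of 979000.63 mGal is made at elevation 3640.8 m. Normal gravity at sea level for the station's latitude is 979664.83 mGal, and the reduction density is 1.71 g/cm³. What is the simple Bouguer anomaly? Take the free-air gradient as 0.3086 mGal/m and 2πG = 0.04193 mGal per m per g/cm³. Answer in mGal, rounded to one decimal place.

Free-air correction = 0.3086 × 3640.8 = 1123.55 mGal
Free-air anomaly = 979000.63 − 979664.83 + (1123.55) = 459.35 mGal
Bouguer slab correction = 0.04193 × 1.71 × 3640.8 = 261.05 mGal
Simple Bouguer anomaly = 459.35 − (261.05) = 198.30 mGal

198.3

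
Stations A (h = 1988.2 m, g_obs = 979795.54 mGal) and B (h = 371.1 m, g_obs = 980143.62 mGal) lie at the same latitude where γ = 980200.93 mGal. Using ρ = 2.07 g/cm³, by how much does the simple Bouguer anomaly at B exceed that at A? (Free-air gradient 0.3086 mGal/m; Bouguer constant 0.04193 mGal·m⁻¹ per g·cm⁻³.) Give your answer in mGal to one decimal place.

Δg_SB(A) = 979795.54 − 980200.93 + 0.3086×1988.2 − 0.04193×2.07×1988.2 = 35.60 mGal
Δg_SB(B) = 980143.62 − 980200.93 + 0.3086×371.1 − 0.04193×2.07×371.1 = 25.00 mGal
Difference = 25.00 − (35.60) = -10.60 mGal

-10.6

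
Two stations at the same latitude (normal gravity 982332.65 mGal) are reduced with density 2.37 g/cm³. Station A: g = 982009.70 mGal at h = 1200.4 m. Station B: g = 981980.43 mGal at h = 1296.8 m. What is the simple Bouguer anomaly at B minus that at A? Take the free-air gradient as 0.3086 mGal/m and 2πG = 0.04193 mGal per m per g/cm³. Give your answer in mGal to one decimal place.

-9.1

Δg_SB(A) = 982009.70 − 982332.65 + 0.3086×1200.4 − 0.04193×2.37×1200.4 = -71.80 mGal
Δg_SB(B) = 981980.43 − 982332.65 + 0.3086×1296.8 − 0.04193×2.37×1296.8 = -80.90 mGal
Difference = -80.90 − (-71.80) = -9.10 mGal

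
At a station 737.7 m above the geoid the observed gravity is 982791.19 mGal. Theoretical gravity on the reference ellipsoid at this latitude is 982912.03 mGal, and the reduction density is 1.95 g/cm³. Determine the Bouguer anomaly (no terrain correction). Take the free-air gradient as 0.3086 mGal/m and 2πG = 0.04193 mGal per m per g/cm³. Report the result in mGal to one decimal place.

46.5

Free-air correction = 0.3086 × 737.7 = 227.65 mGal
Free-air anomaly = 982791.19 − 982912.03 + (227.65) = 106.81 mGal
Bouguer slab correction = 0.04193 × 1.95 × 737.7 = 60.32 mGal
Simple Bouguer anomaly = 106.81 − (60.32) = 46.49 mGal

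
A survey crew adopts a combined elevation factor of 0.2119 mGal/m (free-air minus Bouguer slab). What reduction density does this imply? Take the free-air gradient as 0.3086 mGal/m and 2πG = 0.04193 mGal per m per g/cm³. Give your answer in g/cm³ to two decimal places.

2.31

0.2119 = 0.3086 − 0.04193 × ρ
ρ = (0.3086 − 0.2119) / 0.04193 = 2.31 g/cm³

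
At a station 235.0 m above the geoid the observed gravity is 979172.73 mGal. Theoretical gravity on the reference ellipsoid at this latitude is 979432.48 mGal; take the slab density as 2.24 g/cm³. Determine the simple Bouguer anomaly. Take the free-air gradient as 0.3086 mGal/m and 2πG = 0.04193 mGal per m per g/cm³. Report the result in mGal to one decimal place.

Free-air correction = 0.3086 × 235.0 = 72.52 mGal
Free-air anomaly = 979172.73 − 979432.48 + (72.52) = -187.23 mGal
Bouguer slab correction = 0.04193 × 2.24 × 235.0 = 22.07 mGal
Simple Bouguer anomaly = -187.23 − (22.07) = -209.30 mGal

-209.3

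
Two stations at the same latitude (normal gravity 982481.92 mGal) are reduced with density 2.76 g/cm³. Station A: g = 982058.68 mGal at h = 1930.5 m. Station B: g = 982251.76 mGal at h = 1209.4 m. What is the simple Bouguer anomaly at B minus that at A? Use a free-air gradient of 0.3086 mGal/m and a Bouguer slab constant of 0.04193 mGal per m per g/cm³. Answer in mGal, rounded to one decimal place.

Δg_SB(A) = 982058.68 − 982481.92 + 0.3086×1930.5 − 0.04193×2.76×1930.5 = -50.90 mGal
Δg_SB(B) = 982251.76 − 982481.92 + 0.3086×1209.4 − 0.04193×2.76×1209.4 = 3.10 mGal
Difference = 3.10 − (-50.90) = 54.00 mGal

54.0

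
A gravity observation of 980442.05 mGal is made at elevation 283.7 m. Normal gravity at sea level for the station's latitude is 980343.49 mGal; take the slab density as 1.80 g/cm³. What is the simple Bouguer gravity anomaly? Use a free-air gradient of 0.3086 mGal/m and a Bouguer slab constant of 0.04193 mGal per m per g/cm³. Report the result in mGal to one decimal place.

164.7

Free-air correction = 0.3086 × 283.7 = 87.55 mGal
Free-air anomaly = 980442.05 − 980343.49 + (87.55) = 186.11 mGal
Bouguer slab correction = 0.04193 × 1.80 × 283.7 = 21.41 mGal
Simple Bouguer anomaly = 186.11 − (21.41) = 164.70 mGal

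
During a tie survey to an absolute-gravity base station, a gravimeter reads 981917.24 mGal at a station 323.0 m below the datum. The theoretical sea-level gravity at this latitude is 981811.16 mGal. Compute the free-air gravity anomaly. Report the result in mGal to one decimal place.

Free-air correction = 0.3086 × -323.0 = -99.68 mGal
Free-air anomaly = 981917.24 − 981811.16 + (-99.68) = 6.40 mGal

6.4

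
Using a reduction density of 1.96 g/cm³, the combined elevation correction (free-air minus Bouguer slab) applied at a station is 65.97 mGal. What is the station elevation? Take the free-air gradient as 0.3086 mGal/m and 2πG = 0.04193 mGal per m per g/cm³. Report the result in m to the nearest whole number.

Combined gradient = 0.3086 − 0.04193 × 1.96 = 0.2264172 mGal/m
h = 65.97 / 0.2264172 = 291.36 m

291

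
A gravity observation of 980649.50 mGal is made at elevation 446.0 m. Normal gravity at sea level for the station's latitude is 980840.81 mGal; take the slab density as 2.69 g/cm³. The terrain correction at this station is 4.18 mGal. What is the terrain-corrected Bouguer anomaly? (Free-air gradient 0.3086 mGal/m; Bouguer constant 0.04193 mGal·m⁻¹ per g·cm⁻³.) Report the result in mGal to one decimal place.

Free-air correction = 0.3086 × 446.0 = 137.64 mGal
Free-air anomaly = 980649.50 − 980840.81 + (137.64) = -53.67 mGal
Bouguer slab correction = 0.04193 × 2.69 × 446.0 = 50.31 mGal
Simple Bouguer anomaly = -53.67 − (50.31) = -103.98 mGal
Complete Bouguer anomaly = -103.98 + 4.18 = -99.80 mGal

-99.8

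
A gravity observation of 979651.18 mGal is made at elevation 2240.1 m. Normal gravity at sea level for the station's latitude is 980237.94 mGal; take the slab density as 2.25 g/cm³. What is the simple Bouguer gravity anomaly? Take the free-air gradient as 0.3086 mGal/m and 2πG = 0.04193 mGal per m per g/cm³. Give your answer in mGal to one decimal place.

-106.8

Free-air correction = 0.3086 × 2240.1 = 691.29 mGal
Free-air anomaly = 979651.18 − 980237.94 + (691.29) = 104.53 mGal
Bouguer slab correction = 0.04193 × 2.25 × 2240.1 = 211.34 mGal
Simple Bouguer anomaly = 104.53 − (211.34) = -106.81 mGal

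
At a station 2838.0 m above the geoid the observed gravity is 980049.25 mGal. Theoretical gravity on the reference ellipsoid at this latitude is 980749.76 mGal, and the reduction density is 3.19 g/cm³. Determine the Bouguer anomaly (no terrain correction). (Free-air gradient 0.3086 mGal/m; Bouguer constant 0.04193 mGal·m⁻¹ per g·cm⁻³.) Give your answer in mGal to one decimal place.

Free-air correction = 0.3086 × 2838.0 = 875.81 mGal
Free-air anomaly = 980049.25 − 980749.76 + (875.81) = 175.30 mGal
Bouguer slab correction = 0.04193 × 3.19 × 2838.0 = 379.60 mGal
Simple Bouguer anomaly = 175.30 − (379.60) = -204.30 mGal

-204.3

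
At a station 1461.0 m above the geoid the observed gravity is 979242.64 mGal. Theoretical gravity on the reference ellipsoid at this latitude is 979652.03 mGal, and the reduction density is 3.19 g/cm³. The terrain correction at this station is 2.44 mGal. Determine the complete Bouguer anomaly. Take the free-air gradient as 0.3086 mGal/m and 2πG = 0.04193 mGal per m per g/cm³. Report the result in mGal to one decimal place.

-151.5

Free-air correction = 0.3086 × 1461.0 = 450.86 mGal
Free-air anomaly = 979242.64 − 979652.03 + (450.86) = 41.47 mGal
Bouguer slab correction = 0.04193 × 3.19 × 1461.0 = 195.42 mGal
Simple Bouguer anomaly = 41.47 − (195.42) = -153.95 mGal
Complete Bouguer anomaly = -153.95 + 2.44 = -151.51 mGal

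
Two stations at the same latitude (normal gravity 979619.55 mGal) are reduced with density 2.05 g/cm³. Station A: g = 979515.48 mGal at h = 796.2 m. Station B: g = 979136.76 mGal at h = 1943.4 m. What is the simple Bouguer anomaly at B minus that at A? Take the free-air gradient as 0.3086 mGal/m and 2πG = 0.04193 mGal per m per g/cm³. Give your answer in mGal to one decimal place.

-123.3

Δg_SB(A) = 979515.48 − 979619.55 + 0.3086×796.2 − 0.04193×2.05×796.2 = 73.20 mGal
Δg_SB(B) = 979136.76 − 979619.55 + 0.3086×1943.4 − 0.04193×2.05×1943.4 = -50.10 mGal
Difference = -50.10 − (73.20) = -123.30 mGal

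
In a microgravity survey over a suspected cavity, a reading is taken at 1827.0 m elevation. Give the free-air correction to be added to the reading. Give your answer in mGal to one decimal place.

563.8

Free-air correction = 0.3086 × 1827.0 = 563.8 mGal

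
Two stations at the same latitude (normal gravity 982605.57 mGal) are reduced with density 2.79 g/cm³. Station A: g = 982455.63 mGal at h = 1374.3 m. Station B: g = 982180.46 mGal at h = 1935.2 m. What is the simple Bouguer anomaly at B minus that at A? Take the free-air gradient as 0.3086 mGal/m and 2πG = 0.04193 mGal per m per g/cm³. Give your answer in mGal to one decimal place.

Δg_SB(A) = 982455.63 − 982605.57 + 0.3086×1374.3 − 0.04193×2.79×1374.3 = 113.40 mGal
Δg_SB(B) = 982180.46 − 982605.57 + 0.3086×1935.2 − 0.04193×2.79×1935.2 = -54.30 mGal
Difference = -54.30 − (113.40) = -167.70 mGal

-167.7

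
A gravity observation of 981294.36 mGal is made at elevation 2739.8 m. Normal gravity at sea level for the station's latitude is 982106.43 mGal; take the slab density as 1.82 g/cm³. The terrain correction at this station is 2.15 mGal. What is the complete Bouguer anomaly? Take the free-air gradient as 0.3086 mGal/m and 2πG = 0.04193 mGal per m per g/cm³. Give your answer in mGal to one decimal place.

Free-air correction = 0.3086 × 2739.8 = 845.50 mGal
Free-air anomaly = 981294.36 − 982106.43 + (845.50) = 33.43 mGal
Bouguer slab correction = 0.04193 × 1.82 × 2739.8 = 209.08 mGal
Simple Bouguer anomaly = 33.43 − (209.08) = -175.65 mGal
Complete Bouguer anomaly = -175.65 + 2.15 = -173.50 mGal

-173.5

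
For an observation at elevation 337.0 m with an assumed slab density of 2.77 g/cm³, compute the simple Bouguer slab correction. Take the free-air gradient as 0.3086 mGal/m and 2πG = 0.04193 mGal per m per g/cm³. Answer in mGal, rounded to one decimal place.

39.1

Bouguer slab correction = 0.04193 × 2.77 × 337.0 = 39.1 mGal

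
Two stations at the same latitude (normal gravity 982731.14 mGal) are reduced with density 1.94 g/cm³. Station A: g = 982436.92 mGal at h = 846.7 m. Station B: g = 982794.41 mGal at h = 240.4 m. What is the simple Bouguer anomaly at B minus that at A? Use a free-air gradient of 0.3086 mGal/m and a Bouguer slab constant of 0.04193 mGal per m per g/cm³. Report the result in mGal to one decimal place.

Δg_SB(A) = 982436.92 − 982731.14 + 0.3086×846.7 − 0.04193×1.94×846.7 = -101.80 mGal
Δg_SB(B) = 982794.41 − 982731.14 + 0.3086×240.4 − 0.04193×1.94×240.4 = 117.90 mGal
Difference = 117.90 − (-101.80) = 219.70 mGal

219.7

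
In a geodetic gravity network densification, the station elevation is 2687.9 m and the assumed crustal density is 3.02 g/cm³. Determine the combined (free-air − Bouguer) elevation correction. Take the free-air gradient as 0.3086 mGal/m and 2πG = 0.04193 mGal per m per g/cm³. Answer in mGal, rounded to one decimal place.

Combined gradient = 0.3086 − 0.04193 × 3.02 = 0.1819714 mGal/m
Combined elevation correction = 0.1819714 × 2687.9 = 489.1 mGal

489.1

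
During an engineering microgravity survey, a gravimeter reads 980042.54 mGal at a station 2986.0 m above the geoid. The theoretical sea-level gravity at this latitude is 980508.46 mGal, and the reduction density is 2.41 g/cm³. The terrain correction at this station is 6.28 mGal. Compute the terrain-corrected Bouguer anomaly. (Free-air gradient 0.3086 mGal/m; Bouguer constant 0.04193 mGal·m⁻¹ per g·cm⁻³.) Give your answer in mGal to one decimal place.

Free-air correction = 0.3086 × 2986.0 = 921.48 mGal
Free-air anomaly = 980042.54 − 980508.46 + (921.48) = 455.56 mGal
Bouguer slab correction = 0.04193 × 2.41 × 2986.0 = 301.74 mGal
Simple Bouguer anomaly = 455.56 − (301.74) = 153.82 mGal
Complete Bouguer anomaly = 153.82 + 6.28 = 160.10 mGal

160.1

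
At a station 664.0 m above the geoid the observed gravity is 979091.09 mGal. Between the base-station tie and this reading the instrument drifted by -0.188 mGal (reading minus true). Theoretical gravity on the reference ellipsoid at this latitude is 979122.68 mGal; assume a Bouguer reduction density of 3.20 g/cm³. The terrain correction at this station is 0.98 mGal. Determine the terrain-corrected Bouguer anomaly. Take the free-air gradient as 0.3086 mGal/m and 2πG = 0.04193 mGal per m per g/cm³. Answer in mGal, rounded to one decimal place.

Drift-corrected reading = 979091.09 − (-0.188) = 979091.278 mGal
Free-air correction = 0.3086 × 664.0 = 204.91 mGal
Free-air anomaly = 979091.278 − 979122.68 + (204.91) = 173.508 mGal
Bouguer slab correction = 0.04193 × 3.20 × 664.0 = 89.09 mGal
Simple Bouguer anomaly = 173.508 − (89.09) = 84.418 mGal
Complete Bouguer anomaly = 84.418 + 0.98 = 85.398 mGal

85.4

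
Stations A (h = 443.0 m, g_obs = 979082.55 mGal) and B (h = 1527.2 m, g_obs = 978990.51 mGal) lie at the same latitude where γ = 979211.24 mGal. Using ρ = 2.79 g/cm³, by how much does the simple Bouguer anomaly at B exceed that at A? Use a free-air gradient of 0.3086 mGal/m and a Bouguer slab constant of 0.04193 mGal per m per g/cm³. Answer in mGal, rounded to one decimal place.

Δg_SB(A) = 979082.55 − 979211.24 + 0.3086×443.0 − 0.04193×2.79×443.0 = -43.80 mGal
Δg_SB(B) = 978990.51 − 979211.24 + 0.3086×1527.2 − 0.04193×2.79×1527.2 = 71.90 mGal
Difference = 71.90 − (-43.80) = 115.70 mGal

115.7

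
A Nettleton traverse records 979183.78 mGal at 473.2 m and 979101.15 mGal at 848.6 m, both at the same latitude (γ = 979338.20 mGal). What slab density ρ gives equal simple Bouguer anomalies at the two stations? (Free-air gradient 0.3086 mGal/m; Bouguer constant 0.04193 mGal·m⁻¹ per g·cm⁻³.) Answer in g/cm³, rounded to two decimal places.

Δg_obs = 979101.15 − 979183.78 = -82.63 mGal over Δh = 848.6 − 473.2 = 375.4 m
Equal Bouguer anomalies ⇒ Δg_obs + (0.3086 − 0.04193ρ)·Δh = 0
0.3086 − 0.04193ρ = −Δg_obs/Δh = 0.22011
ρ = (0.3086 − 0.22011) / 0.04193 = 2.11 g/cm³

2.11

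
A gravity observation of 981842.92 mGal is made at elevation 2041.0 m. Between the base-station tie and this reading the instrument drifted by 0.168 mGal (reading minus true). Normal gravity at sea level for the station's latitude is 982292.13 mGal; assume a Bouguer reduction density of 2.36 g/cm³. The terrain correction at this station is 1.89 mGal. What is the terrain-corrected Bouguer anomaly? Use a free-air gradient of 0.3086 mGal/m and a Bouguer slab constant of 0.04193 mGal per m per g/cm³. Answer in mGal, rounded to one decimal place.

Drift-corrected reading = 981842.92 − (0.168) = 981842.752 mGal
Free-air correction = 0.3086 × 2041.0 = 629.85 mGal
Free-air anomaly = 981842.752 − 982292.13 + (629.85) = 180.472 mGal
Bouguer slab correction = 0.04193 × 2.36 × 2041.0 = 201.97 mGal
Simple Bouguer anomaly = 180.472 − (201.97) = -21.498 mGal
Complete Bouguer anomaly = -21.498 + 1.89 = -19.608 mGal

-19.6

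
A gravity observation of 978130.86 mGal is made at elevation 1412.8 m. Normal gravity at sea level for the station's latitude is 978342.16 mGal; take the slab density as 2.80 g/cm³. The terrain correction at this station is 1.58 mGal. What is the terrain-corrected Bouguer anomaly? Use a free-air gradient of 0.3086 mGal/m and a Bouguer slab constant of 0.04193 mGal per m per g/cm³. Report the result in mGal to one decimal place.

Free-air correction = 0.3086 × 1412.8 = 435.99 mGal
Free-air anomaly = 978130.86 − 978342.16 + (435.99) = 224.69 mGal
Bouguer slab correction = 0.04193 × 2.80 × 1412.8 = 165.87 mGal
Simple Bouguer anomaly = 224.69 − (165.87) = 58.82 mGal
Complete Bouguer anomaly = 58.82 + 1.58 = 60.40 mGal

60.4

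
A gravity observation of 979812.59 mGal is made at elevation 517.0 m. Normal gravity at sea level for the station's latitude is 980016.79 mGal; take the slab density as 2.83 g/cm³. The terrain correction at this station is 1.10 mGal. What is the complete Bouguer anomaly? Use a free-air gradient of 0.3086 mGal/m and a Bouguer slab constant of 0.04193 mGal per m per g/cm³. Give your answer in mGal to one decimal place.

-104.9

Free-air correction = 0.3086 × 517.0 = 159.55 mGal
Free-air anomaly = 979812.59 − 980016.79 + (159.55) = -44.65 mGal
Bouguer slab correction = 0.04193 × 2.83 × 517.0 = 61.35 mGal
Simple Bouguer anomaly = -44.65 − (61.35) = -106.00 mGal
Complete Bouguer anomaly = -106.00 + 1.10 = -104.90 mGal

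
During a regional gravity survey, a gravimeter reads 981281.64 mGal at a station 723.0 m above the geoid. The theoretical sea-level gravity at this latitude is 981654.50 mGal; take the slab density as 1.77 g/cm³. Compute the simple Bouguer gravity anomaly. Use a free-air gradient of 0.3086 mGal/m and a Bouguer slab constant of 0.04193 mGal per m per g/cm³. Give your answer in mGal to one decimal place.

-203.4

Free-air correction = 0.3086 × 723.0 = 223.12 mGal
Free-air anomaly = 981281.64 − 981654.50 + (223.12) = -149.74 mGal
Bouguer slab correction = 0.04193 × 1.77 × 723.0 = 53.66 mGal
Simple Bouguer anomaly = -149.74 − (53.66) = -203.40 mGal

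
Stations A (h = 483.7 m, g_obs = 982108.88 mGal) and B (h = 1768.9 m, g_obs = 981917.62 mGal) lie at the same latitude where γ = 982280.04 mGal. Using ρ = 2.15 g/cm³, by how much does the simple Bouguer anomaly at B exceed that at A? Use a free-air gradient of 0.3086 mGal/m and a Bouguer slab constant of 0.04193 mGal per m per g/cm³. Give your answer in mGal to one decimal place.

Δg_SB(A) = 982108.88 − 982280.04 + 0.3086×483.7 − 0.04193×2.15×483.7 = -65.50 mGal
Δg_SB(B) = 981917.62 − 982280.04 + 0.3086×1768.9 − 0.04193×2.15×1768.9 = 24.00 mGal
Difference = 24.00 − (-65.50) = 89.50 mGal

89.5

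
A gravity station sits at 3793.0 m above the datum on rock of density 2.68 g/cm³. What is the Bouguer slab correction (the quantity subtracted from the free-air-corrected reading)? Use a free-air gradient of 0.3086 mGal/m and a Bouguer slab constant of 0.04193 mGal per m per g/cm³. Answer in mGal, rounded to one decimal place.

426.2

Bouguer slab correction = 0.04193 × 2.68 × 3793.0 = 426.2 mGal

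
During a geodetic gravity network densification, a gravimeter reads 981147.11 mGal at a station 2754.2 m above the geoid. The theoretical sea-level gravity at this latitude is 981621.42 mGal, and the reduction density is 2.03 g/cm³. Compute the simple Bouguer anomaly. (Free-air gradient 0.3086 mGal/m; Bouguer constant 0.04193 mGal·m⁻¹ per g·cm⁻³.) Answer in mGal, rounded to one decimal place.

141.2

Free-air correction = 0.3086 × 2754.2 = 849.95 mGal
Free-air anomaly = 981147.11 − 981621.42 + (849.95) = 375.64 mGal
Bouguer slab correction = 0.04193 × 2.03 × 2754.2 = 234.43 mGal
Simple Bouguer anomaly = 375.64 − (234.43) = 141.21 mGal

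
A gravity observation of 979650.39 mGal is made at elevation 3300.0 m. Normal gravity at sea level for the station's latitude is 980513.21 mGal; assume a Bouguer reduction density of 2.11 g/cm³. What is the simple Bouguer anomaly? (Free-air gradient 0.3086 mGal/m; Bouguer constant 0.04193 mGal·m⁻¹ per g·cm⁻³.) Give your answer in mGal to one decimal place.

Free-air correction = 0.3086 × 3300.0 = 1018.38 mGal
Free-air anomaly = 979650.39 − 980513.21 + (1018.38) = 155.56 mGal
Bouguer slab correction = 0.04193 × 2.11 × 3300.0 = 291.96 mGal
Simple Bouguer anomaly = 155.56 − (291.96) = -136.40 mGal

-136.4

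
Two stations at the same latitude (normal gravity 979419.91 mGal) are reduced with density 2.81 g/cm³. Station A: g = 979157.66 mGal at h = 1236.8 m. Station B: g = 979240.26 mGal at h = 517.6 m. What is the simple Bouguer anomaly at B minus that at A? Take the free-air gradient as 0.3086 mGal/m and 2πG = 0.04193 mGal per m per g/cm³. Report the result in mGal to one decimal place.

-54.6

Δg_SB(A) = 979157.66 − 979419.91 + 0.3086×1236.8 − 0.04193×2.81×1236.8 = -26.30 mGal
Δg_SB(B) = 979240.26 − 979419.91 + 0.3086×517.6 − 0.04193×2.81×517.6 = -80.90 mGal
Difference = -80.90 − (-26.30) = -54.60 mGal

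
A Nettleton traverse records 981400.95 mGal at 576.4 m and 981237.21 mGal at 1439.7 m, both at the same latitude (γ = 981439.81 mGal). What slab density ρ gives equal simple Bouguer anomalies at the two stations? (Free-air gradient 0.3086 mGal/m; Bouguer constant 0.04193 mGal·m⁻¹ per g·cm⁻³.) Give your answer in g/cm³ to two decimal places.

Δg_obs = 981237.21 − 981400.95 = -163.74 mGal over Δh = 1439.7 − 576.4 = 863.3 m
Equal Bouguer anomalies ⇒ Δg_obs + (0.3086 − 0.04193ρ)·Δh = 0
0.3086 − 0.04193ρ = −Δg_obs/Δh = 0.18967
ρ = (0.3086 − 0.18967) / 0.04193 = 2.84 g/cm³

2.84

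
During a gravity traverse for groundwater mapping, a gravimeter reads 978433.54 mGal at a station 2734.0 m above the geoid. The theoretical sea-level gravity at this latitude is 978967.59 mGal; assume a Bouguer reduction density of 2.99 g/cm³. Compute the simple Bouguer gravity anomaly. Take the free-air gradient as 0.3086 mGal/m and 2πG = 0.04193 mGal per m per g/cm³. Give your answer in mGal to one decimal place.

Free-air correction = 0.3086 × 2734.0 = 843.71 mGal
Free-air anomaly = 978433.54 − 978967.59 + (843.71) = 309.66 mGal
Bouguer slab correction = 0.04193 × 2.99 × 2734.0 = 342.76 mGal
Simple Bouguer anomaly = 309.66 − (342.76) = -33.10 mGal

-33.1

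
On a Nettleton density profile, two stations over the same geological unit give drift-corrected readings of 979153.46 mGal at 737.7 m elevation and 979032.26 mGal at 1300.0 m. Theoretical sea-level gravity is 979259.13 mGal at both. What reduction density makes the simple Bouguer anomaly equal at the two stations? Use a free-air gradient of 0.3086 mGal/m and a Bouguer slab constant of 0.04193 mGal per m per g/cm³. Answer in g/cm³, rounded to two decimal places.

2.22

Δg_obs = 979032.26 − 979153.46 = -121.20 mGal over Δh = 1300.0 − 737.7 = 562.3 m
Equal Bouguer anomalies ⇒ Δg_obs + (0.3086 − 0.04193ρ)·Δh = 0
0.3086 − 0.04193ρ = −Δg_obs/Δh = 0.21554
ρ = (0.3086 − 0.21554) / 0.04193 = 2.22 g/cm³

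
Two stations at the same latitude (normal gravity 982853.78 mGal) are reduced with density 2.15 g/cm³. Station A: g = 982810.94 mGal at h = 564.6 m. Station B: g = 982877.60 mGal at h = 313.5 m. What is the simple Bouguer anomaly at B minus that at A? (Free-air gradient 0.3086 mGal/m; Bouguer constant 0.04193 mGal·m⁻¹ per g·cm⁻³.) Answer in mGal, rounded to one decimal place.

Δg_SB(A) = 982810.94 − 982853.78 + 0.3086×564.6 − 0.04193×2.15×564.6 = 80.50 mGal
Δg_SB(B) = 982877.60 − 982853.78 + 0.3086×313.5 − 0.04193×2.15×313.5 = 92.30 mGal
Difference = 92.30 − (80.50) = 11.80 mGal

11.8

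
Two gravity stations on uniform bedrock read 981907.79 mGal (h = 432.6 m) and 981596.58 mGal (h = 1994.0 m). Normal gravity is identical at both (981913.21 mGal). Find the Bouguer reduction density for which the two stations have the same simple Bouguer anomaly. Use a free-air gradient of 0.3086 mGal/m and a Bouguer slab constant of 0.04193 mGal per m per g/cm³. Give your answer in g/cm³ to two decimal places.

Δg_obs = 981596.58 − 981907.79 = -311.21 mGal over Δh = 1994.0 − 432.6 = 1561.4 m
Equal Bouguer anomalies ⇒ Δg_obs + (0.3086 − 0.04193ρ)·Δh = 0
0.3086 − 0.04193ρ = −Δg_obs/Δh = 0.19931
ρ = (0.3086 − 0.19931) / 0.04193 = 2.61 g/cm³

2.61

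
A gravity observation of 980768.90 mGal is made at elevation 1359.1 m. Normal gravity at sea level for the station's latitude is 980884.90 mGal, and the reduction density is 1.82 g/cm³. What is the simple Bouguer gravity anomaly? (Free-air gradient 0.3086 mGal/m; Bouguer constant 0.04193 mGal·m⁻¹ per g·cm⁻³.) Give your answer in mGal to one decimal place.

Free-air correction = 0.3086 × 1359.1 = 419.42 mGal
Free-air anomaly = 980768.90 − 980884.90 + (419.42) = 303.42 mGal
Bouguer slab correction = 0.04193 × 1.82 × 1359.1 = 103.72 mGal
Simple Bouguer anomaly = 303.42 − (103.72) = 199.70 mGal

199.7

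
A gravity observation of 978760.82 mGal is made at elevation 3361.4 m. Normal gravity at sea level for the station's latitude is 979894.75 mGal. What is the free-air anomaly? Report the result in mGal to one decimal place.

Free-air correction = 0.3086 × 3361.4 = 1037.33 mGal
Free-air anomaly = 978760.82 − 979894.75 + (1037.33) = -96.60 mGal

-96.6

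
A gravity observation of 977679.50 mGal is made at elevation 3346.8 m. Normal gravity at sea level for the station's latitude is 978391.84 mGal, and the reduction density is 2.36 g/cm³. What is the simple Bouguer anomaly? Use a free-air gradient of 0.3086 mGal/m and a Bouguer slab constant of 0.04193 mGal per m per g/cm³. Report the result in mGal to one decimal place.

-10.7

Free-air correction = 0.3086 × 3346.8 = 1032.82 mGal
Free-air anomaly = 977679.50 − 978391.84 + (1032.82) = 320.48 mGal
Bouguer slab correction = 0.04193 × 2.36 × 3346.8 = 331.18 mGal
Simple Bouguer anomaly = 320.48 − (331.18) = -10.70 mGal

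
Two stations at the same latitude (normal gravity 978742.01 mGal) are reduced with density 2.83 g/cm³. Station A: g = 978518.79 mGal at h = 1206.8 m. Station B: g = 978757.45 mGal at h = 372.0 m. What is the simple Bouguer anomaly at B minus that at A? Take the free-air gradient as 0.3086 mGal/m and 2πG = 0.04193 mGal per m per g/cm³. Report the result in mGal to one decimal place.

Δg_SB(A) = 978518.79 − 978742.01 + 0.3086×1206.8 − 0.04193×2.83×1206.8 = 6.00 mGal
Δg_SB(B) = 978757.45 − 978742.01 + 0.3086×372.0 − 0.04193×2.83×372.0 = 86.10 mGal
Difference = 86.10 − (6.00) = 80.10 mGal

80.1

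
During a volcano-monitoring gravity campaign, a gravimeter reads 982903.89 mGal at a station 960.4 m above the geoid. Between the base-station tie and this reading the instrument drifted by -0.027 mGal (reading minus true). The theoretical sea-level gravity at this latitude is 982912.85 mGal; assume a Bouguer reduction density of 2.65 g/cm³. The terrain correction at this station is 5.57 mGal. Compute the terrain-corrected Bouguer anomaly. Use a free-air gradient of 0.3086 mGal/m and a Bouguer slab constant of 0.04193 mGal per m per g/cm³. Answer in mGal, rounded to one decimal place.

Drift-corrected reading = 982903.89 − (-0.027) = 982903.917 mGal
Free-air correction = 0.3086 × 960.4 = 296.38 mGal
Free-air anomaly = 982903.917 − 982912.85 + (296.38) = 287.447 mGal
Bouguer slab correction = 0.04193 × 2.65 × 960.4 = 106.71 mGal
Simple Bouguer anomaly = 287.447 − (106.71) = 180.737 mGal
Complete Bouguer anomaly = 180.737 + 5.57 = 186.307 mGal

186.3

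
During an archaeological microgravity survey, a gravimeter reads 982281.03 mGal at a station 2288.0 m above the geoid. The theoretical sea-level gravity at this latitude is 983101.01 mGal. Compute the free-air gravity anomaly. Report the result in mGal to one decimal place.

-113.9

Free-air correction = 0.3086 × 2288.0 = 706.08 mGal
Free-air anomaly = 982281.03 − 983101.01 + (706.08) = -113.90 mGal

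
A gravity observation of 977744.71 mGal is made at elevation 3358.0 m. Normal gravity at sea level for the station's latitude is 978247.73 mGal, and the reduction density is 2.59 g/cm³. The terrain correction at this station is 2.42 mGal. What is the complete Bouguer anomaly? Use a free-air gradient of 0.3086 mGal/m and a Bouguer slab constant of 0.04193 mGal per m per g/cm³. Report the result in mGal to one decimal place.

171.0

Free-air correction = 0.3086 × 3358.0 = 1036.28 mGal
Free-air anomaly = 977744.71 − 978247.73 + (1036.28) = 533.26 mGal
Bouguer slab correction = 0.04193 × 2.59 × 3358.0 = 364.67 mGal
Simple Bouguer anomaly = 533.26 − (364.67) = 168.59 mGal
Complete Bouguer anomaly = 168.59 + 2.42 = 171.01 mGal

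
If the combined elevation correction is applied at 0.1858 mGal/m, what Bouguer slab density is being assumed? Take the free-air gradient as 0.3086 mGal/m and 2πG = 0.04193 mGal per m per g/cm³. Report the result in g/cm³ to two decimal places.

0.1858 = 0.3086 − 0.04193 × ρ
ρ = (0.3086 − 0.1858) / 0.04193 = 2.93 g/cm³

2.93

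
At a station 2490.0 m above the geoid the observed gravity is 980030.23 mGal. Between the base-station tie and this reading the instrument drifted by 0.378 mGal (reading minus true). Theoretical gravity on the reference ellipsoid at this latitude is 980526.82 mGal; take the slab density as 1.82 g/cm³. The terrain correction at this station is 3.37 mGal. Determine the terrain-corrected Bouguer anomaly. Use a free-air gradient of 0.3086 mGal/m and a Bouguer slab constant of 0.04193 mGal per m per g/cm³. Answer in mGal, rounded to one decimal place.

Drift-corrected reading = 980030.23 − (0.378) = 980029.852 mGal
Free-air correction = 0.3086 × 2490.0 = 768.41 mGal
Free-air anomaly = 980029.852 − 980526.82 + (768.41) = 271.442 mGal
Bouguer slab correction = 0.04193 × 1.82 × 2490.0 = 190.02 mGal
Simple Bouguer anomaly = 271.442 − (190.02) = 81.422 mGal
Complete Bouguer anomaly = 81.422 + 3.37 = 84.792 mGal

84.8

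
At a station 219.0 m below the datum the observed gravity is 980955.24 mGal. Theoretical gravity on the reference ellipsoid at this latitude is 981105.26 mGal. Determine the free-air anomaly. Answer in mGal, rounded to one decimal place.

-217.6

Free-air correction = 0.3086 × -219.0 = -67.58 mGal
Free-air anomaly = 980955.24 − 981105.26 + (-67.58) = -217.60 mGal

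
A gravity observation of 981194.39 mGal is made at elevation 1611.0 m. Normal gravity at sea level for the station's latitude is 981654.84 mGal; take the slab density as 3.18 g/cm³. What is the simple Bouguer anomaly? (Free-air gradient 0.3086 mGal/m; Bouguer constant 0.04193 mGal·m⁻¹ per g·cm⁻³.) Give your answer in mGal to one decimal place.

-178.1

Free-air correction = 0.3086 × 1611.0 = 497.15 mGal
Free-air anomaly = 981194.39 − 981654.84 + (497.15) = 36.70 mGal
Bouguer slab correction = 0.04193 × 3.18 × 1611.0 = 214.81 mGal
Simple Bouguer anomaly = 36.70 − (214.81) = -178.11 mGal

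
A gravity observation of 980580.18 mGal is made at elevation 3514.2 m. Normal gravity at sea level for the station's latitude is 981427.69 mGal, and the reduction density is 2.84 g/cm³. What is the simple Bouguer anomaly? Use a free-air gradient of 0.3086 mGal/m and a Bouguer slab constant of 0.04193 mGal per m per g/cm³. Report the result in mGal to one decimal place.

-181.5

Free-air correction = 0.3086 × 3514.2 = 1084.48 mGal
Free-air anomaly = 980580.18 − 981427.69 + (1084.48) = 236.97 mGal
Bouguer slab correction = 0.04193 × 2.84 × 3514.2 = 418.48 mGal
Simple Bouguer anomaly = 236.97 − (418.48) = -181.51 mGal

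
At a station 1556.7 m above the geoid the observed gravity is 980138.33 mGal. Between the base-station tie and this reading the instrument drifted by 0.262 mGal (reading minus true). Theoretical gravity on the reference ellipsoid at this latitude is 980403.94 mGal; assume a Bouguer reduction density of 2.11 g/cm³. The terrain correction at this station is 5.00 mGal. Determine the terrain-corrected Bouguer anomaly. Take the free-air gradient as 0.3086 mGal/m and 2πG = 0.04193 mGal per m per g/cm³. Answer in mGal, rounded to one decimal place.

Drift-corrected reading = 980138.33 − (0.262) = 980138.068 mGal
Free-air correction = 0.3086 × 1556.7 = 480.40 mGal
Free-air anomaly = 980138.068 − 980403.94 + (480.40) = 214.528 mGal
Bouguer slab correction = 0.04193 × 2.11 × 1556.7 = 137.72 mGal
Simple Bouguer anomaly = 214.528 − (137.72) = 76.808 mGal
Complete Bouguer anomaly = 76.808 + 5.00 = 81.808 mGal

81.8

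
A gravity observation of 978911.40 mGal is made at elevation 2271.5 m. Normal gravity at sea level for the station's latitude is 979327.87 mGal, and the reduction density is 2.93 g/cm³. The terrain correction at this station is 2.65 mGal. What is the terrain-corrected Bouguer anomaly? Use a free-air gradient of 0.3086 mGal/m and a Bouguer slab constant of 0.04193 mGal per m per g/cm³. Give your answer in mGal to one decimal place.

8.1

Free-air correction = 0.3086 × 2271.5 = 700.98 mGal
Free-air anomaly = 978911.40 − 979327.87 + (700.98) = 284.51 mGal
Bouguer slab correction = 0.04193 × 2.93 × 2271.5 = 279.06 mGal
Simple Bouguer anomaly = 284.51 − (279.06) = 5.45 mGal
Complete Bouguer anomaly = 5.45 + 2.65 = 8.10 mGal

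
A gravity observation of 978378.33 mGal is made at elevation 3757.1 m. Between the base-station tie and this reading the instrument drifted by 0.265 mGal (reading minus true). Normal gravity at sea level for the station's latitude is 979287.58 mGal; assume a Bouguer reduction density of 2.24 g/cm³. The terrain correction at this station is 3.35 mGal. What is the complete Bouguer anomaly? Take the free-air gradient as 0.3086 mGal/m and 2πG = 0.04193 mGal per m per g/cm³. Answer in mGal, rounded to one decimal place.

Drift-corrected reading = 978378.33 − (0.265) = 978378.065 mGal
Free-air correction = 0.3086 × 3757.1 = 1159.44 mGal
Free-air anomaly = 978378.065 − 979287.58 + (1159.44) = 249.925 mGal
Bouguer slab correction = 0.04193 × 2.24 × 3757.1 = 352.88 mGal
Simple Bouguer anomaly = 249.925 − (352.88) = -102.955 mGal
Complete Bouguer anomaly = -102.955 + 3.35 = -99.605 mGal

-99.6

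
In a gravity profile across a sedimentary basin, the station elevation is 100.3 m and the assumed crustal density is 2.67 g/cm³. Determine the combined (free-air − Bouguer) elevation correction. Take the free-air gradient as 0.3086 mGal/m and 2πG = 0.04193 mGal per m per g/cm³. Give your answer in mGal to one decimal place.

Combined gradient = 0.3086 − 0.04193 × 2.67 = 0.1966469 mGal/m
Combined elevation correction = 0.1966469 × 100.3 = 19.7 mGal

19.7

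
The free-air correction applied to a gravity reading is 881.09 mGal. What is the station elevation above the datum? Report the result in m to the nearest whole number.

h = 881.09 / 0.3086 = 2855.12 m

2855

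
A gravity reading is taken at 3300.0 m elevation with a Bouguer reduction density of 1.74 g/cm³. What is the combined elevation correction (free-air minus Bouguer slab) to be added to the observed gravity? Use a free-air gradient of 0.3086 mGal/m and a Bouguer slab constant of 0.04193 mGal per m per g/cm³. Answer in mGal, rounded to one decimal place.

777.6

Combined gradient = 0.3086 − 0.04193 × 1.74 = 0.2356418 mGal/m
Combined elevation correction = 0.2356418 × 3300.0 = 777.6 mGal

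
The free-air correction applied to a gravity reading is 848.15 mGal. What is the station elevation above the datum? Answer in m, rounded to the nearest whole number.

h = 848.15 / 0.3086 = 2748.38 m

2748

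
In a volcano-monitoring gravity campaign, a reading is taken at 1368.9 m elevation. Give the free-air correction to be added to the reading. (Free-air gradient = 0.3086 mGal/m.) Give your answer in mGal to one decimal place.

422.4

Free-air correction = 0.3086 × 1368.9 = 422.4 mGal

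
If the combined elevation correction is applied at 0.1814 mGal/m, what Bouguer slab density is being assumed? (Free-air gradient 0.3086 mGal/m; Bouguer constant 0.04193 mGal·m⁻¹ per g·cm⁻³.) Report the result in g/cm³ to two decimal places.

3.03

0.1814 = 0.3086 − 0.04193 × ρ
ρ = (0.3086 − 0.1814) / 0.04193 = 3.03 g/cm³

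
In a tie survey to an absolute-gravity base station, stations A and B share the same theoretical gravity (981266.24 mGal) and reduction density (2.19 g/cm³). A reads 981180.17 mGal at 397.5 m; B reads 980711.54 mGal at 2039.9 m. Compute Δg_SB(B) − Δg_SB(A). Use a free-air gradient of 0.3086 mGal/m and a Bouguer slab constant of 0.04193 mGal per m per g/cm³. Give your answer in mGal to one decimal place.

Δg_SB(A) = 981180.17 − 981266.24 + 0.3086×397.5 − 0.04193×2.19×397.5 = 0.10 mGal
Δg_SB(B) = 980711.54 − 981266.24 + 0.3086×2039.9 − 0.04193×2.19×2039.9 = -112.50 mGal
Difference = -112.50 − (0.10) = -112.60 mGal

-112.6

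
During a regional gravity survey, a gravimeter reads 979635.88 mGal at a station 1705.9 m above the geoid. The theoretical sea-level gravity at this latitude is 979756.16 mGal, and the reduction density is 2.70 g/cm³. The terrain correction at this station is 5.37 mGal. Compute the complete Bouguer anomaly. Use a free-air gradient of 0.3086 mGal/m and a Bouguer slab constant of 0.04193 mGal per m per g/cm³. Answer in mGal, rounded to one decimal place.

Free-air correction = 0.3086 × 1705.9 = 526.44 mGal
Free-air anomaly = 979635.88 − 979756.16 + (526.44) = 406.16 mGal
Bouguer slab correction = 0.04193 × 2.70 × 1705.9 = 193.13 mGal
Simple Bouguer anomaly = 406.16 − (193.13) = 213.03 mGal
Complete Bouguer anomaly = 213.03 + 5.37 = 218.40 mGal

218.4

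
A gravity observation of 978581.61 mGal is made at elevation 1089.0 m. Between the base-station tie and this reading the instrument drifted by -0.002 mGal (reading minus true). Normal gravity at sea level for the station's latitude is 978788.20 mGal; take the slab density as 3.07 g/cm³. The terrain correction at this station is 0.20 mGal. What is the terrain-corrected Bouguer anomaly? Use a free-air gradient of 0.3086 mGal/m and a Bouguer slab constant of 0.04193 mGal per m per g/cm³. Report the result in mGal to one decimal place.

Drift-corrected reading = 978581.61 − (-0.002) = 978581.612 mGal
Free-air correction = 0.3086 × 1089.0 = 336.07 mGal
Free-air anomaly = 978581.612 − 978788.20 + (336.07) = 129.482 mGal
Bouguer slab correction = 0.04193 × 3.07 × 1089.0 = 140.18 mGal
Simple Bouguer anomaly = 129.482 − (140.18) = -10.698 mGal
Complete Bouguer anomaly = -10.698 + 0.20 = -10.498 mGal

-10.5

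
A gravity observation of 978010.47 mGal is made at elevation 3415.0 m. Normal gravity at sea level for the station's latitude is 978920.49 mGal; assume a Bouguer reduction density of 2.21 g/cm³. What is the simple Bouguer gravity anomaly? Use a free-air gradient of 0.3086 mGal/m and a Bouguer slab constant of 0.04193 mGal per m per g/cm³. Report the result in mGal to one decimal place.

-172.6

Free-air correction = 0.3086 × 3415.0 = 1053.87 mGal
Free-air anomaly = 978010.47 − 978920.49 + (1053.87) = 143.85 mGal
Bouguer slab correction = 0.04193 × 2.21 × 3415.0 = 316.45 mGal
Simple Bouguer anomaly = 143.85 − (316.45) = -172.60 mGal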